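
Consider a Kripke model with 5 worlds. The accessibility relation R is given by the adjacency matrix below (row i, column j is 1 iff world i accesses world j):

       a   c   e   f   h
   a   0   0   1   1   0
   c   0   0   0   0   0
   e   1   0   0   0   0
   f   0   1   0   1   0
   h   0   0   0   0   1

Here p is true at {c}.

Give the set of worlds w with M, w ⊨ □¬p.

a: successors {e, f}; ¬p there: e:T, f:T. ✓
c: no successors, so □¬p holds vacuously. ✓
e: successors {a}; ¬p there: a:T. ✓
f: successors {c, f}; ¬p there: c:F, f:T. ✗
h: successors {h}; ¬p there: h:T. ✓

{a, c, e, h}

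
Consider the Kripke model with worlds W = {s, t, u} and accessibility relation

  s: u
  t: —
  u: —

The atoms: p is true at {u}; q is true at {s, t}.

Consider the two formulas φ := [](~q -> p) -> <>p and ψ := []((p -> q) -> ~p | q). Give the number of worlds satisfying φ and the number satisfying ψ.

For [](~q -> p) -> <>p:
s: [](~q -> p) is T, <>p is T. ✓
t: [](~q -> p) is T, <>p is F. ✗
u: [](~q -> p) is T, <>p is F. ✗
— 1 world.
For []((p -> q) -> ~p | q):
s: successors {u}; (p -> q) -> ~p | q there: u:T. ✓
t: no successors, so []((p -> q) -> ~p | q) holds vacuously. ✓
u: no successors, so []((p -> q) -> ~p | q) holds vacuously. ✓
— 3 worlds.

1 and 3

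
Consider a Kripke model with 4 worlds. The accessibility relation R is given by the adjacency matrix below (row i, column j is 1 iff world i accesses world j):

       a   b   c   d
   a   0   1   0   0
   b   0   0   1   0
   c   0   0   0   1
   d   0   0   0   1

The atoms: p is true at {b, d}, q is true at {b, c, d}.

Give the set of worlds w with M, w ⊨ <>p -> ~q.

a: <>p is T, ~q is T. ✓
b: <>p is F, ~q is F. ✓
c: <>p is T, ~q is F. ✗
d: <>p is T, ~q is F. ✗

{a, b}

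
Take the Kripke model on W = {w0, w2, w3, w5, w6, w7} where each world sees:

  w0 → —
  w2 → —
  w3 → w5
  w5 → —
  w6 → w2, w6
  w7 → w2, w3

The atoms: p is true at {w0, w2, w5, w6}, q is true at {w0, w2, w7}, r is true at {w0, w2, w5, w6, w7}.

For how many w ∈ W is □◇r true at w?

w0: no successors, so □◇r holds vacuously. ✓
w2: no successors, so □◇r holds vacuously. ✓
w3: successors {w5}; ◇r there: w5:F. ✗
w5: no successors, so □◇r holds vacuously. ✓
w6: successors {w2, w6}; ◇r there: w2:F, w6:T. ✗
w7: successors {w2, w3}; ◇r there: w2:F, w3:T. ✗
Satisfying worlds: {w0, w2, w5}.

3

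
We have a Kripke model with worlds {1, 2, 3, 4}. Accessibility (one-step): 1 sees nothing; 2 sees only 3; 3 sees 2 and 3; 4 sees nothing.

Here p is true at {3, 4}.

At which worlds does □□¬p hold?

1: no successors, so □□¬p holds vacuously. ✓
2: successors {3}; □¬p there: 3:F. ✗
3: successors {2, 3}; □¬p there: 2:F, 3:F. ✗
4: no successors, so □□¬p holds vacuously. ✓

{1, 4}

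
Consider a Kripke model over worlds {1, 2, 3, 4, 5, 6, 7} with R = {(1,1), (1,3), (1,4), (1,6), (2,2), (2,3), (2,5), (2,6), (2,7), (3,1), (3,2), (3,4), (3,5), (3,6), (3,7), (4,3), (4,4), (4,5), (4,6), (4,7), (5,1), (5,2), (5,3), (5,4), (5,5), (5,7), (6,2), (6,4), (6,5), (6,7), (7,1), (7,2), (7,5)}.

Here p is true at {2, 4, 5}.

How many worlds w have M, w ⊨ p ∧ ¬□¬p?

1: p is F, ¬□¬p is T. ✗
2: p is T, ¬□¬p is T. ✓
3: p is F, ¬□¬p is T. ✗
4: p is T, ¬□¬p is T. ✓
5: p is T, ¬□¬p is T. ✓
6: p is F, ¬□¬p is T. ✗
7: p is F, ¬□¬p is T. ✗
Satisfying worlds: {2, 4, 5}.

3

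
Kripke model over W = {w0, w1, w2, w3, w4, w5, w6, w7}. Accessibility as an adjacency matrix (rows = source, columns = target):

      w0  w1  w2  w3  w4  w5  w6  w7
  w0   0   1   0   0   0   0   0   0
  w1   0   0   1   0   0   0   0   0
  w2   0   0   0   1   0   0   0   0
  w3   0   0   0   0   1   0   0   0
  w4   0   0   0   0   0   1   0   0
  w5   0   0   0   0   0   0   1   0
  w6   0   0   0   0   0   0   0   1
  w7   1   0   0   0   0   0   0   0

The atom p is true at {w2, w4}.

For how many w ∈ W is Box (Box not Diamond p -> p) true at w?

3

w0: successors {w1}; Box not Diamond p -> p there: w1:F. ✗
w1: successors {w2}; Box not Diamond p -> p there: w2:T. ✓
w2: successors {w3}; Box not Diamond p -> p there: w3:F. ✗
w3: successors {w4}; Box not Diamond p -> p there: w4:T. ✓
w4: successors {w5}; Box not Diamond p -> p there: w5:F. ✗
w5: successors {w6}; Box not Diamond p -> p there: w6:F. ✗
w6: successors {w7}; Box not Diamond p -> p there: w7:F. ✗
w7: successors {w0}; Box not Diamond p -> p there: w0:T. ✓
Satisfying worlds: {w1, w3, w7}.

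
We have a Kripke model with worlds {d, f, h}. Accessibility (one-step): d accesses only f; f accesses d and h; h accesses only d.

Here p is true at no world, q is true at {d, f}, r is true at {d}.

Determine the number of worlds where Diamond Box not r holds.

2

d: successors {f}; Box not r there: f:F. ✗
f: successors {d, h}; Box not r there: d:T, h:F. ✓
h: successors {d}; Box not r there: d:T. ✓
Satisfying worlds: {f, h}.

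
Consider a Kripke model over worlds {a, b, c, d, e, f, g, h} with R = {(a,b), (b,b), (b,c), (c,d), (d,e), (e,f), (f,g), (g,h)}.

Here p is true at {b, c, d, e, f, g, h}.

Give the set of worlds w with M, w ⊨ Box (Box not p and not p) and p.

{h}

a: Box (Box not p and not p) is F, p is F. ✗
b: Box (Box not p and not p) is F, p is T. ✗
c: Box (Box not p and not p) is F, p is T. ✗
d: Box (Box not p and not p) is F, p is T. ✗
e: Box (Box not p and not p) is F, p is T. ✗
f: Box (Box not p and not p) is F, p is T. ✗
g: Box (Box not p and not p) is F, p is T. ✗
h: Box (Box not p and not p) is T, p is T. ✓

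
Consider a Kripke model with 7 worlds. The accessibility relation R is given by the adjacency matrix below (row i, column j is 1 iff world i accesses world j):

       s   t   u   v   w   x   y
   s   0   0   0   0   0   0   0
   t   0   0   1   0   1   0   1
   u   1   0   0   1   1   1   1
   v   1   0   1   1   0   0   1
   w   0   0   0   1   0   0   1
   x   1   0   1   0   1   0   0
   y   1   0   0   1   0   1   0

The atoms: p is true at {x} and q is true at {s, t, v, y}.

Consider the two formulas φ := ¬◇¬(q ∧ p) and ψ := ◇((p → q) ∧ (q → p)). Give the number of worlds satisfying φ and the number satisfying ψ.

1 and 4

For ¬◇¬(q ∧ p):
s: ◇¬(q ∧ p) is F. ✓
t: ◇¬(q ∧ p) is T. ✗
u: ◇¬(q ∧ p) is T. ✗
v: ◇¬(q ∧ p) is T. ✗
w: ◇¬(q ∧ p) is T. ✗
x: ◇¬(q ∧ p) is T. ✗
y: ◇¬(q ∧ p) is T. ✗
— 1 world.
For ◇((p → q) ∧ (q → p)):
s: no successors, so ◇((p → q) ∧ (q → p)) fails. ✗
t: successors {u, w, y}; (p → q) ∧ (q → p) there: u:T, w:T, y:F. ✓
u: successors {s, v, w, x, y}; (p → q) ∧ (q → p) there: s:F, v:F, w:T, x:F, y:F. ✓
v: successors {s, u, v, y}; (p → q) ∧ (q → p) there: s:F, u:T, v:F, y:F. ✓
w: successors {v, y}; (p → q) ∧ (q → p) there: v:F, y:F. ✗
x: successors {s, u, w}; (p → q) ∧ (q → p) there: s:F, u:T, w:T. ✓
y: successors {s, v, x}; (p → q) ∧ (q → p) there: s:F, v:F, x:F. ✗
— 4 worlds.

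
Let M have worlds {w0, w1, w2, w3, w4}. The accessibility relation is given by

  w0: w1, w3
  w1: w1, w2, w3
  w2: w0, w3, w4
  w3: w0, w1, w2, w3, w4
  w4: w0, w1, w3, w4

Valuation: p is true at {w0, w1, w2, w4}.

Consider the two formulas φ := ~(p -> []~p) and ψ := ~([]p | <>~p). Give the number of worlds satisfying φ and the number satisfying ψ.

For ~(p -> []~p):
w0: p -> []~p is F. ✓
w1: p -> []~p is F. ✓
w2: p -> []~p is F. ✓
w3: p -> []~p is T. ✗
w4: p -> []~p is F. ✓
— 4 worlds.
For ~([]p | <>~p):
w0: []p | <>~p is T. ✗
w1: []p | <>~p is T. ✗
w2: []p | <>~p is T. ✗
w3: []p | <>~p is T. ✗
w4: []p | <>~p is T. ✗
— 0 worlds.

4 and 0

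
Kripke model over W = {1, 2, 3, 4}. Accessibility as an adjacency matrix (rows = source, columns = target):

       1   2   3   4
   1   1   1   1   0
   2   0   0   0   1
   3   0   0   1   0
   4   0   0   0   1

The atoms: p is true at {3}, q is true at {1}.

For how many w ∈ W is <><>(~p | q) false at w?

1

1: successors {1, 2, 3}; <>(~p | q) there: 1:T, 2:T, 3:F. ✓
2: successors {4}; <>(~p | q) there: 4:T. ✓
3: successors {3}; <>(~p | q) there: 3:F. ✗
4: successors {4}; <>(~p | q) there: 4:T. ✓
Satisfying worlds: {1, 2, 4}.
So <><>(~p | q) fails at the other 1 world.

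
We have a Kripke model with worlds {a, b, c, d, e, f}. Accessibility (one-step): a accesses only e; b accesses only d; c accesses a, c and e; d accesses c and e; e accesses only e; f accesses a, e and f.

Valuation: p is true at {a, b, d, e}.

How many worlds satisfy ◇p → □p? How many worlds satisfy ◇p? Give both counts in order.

3 and 6

For ◇p → □p:
a: ◇p is T, □p is T. ✓
b: ◇p is T, □p is T. ✓
c: ◇p is T, □p is F. ✗
d: ◇p is T, □p is F. ✗
e: ◇p is T, □p is T. ✓
f: ◇p is T, □p is F. ✗
— 3 worlds.
For ◇p:
a: successors {e}; p there: e:T. ✓
b: successors {d}; p there: d:T. ✓
c: successors {a, c, e}; p there: a:T, c:F, e:T. ✓
d: successors {c, e}; p there: c:F, e:T. ✓
e: successors {e}; p there: e:T. ✓
f: successors {a, e, f}; p there: a:T, e:T, f:F. ✓
— 6 worlds.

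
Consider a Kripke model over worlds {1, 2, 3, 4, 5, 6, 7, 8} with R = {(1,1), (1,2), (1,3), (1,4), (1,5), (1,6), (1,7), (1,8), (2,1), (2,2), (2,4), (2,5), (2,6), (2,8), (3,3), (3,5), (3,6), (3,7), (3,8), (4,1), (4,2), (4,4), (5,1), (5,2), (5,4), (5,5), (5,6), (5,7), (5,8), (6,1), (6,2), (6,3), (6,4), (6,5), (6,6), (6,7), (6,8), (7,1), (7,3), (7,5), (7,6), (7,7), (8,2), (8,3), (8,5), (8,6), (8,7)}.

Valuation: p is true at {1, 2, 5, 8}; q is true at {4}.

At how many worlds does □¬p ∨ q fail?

7

1: □¬p is F, q is F. ✗
2: □¬p is F, q is F. ✗
3: □¬p is F, q is F. ✗
4: □¬p is F, q is T. ✓
5: □¬p is F, q is F. ✗
6: □¬p is F, q is F. ✗
7: □¬p is F, q is F. ✗
8: □¬p is F, q is F. ✗
Satisfying worlds: {4}.
So □¬p ∨ q fails at the other 7 worlds.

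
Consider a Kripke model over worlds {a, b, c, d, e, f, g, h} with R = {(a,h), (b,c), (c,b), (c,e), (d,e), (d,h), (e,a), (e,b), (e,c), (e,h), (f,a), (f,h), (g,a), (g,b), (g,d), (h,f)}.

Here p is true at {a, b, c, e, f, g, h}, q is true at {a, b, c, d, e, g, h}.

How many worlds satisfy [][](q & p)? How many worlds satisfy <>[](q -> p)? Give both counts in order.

4 and 8

For [][](q & p):
a: successors {h}; [](q & p) there: h:F. ✗
b: successors {c}; [](q & p) there: c:T. ✓
c: successors {b, e}; [](q & p) there: b:T, e:T. ✓
d: successors {e, h}; [](q & p) there: e:T, h:F. ✗
e: successors {a, b, c, h}; [](q & p) there: a:T, b:T, c:T, h:F. ✗
f: successors {a, h}; [](q & p) there: a:T, h:F. ✗
g: successors {a, b, d}; [](q & p) there: a:T, b:T, d:T. ✓
h: successors {f}; [](q & p) there: f:T. ✓
— 4 worlds.
For <>[](q -> p):
a: successors {h}; [](q -> p) there: h:T. ✓
b: successors {c}; [](q -> p) there: c:T. ✓
c: successors {b, e}; [](q -> p) there: b:T, e:T. ✓
d: successors {e, h}; [](q -> p) there: e:T, h:T. ✓
e: successors {a, b, c, h}; [](q -> p) there: a:T, b:T, c:T, h:T. ✓
f: successors {a, h}; [](q -> p) there: a:T, h:T. ✓
g: successors {a, b, d}; [](q -> p) there: a:T, b:T, d:T. ✓
h: successors {f}; [](q -> p) there: f:T. ✓
— 8 worlds.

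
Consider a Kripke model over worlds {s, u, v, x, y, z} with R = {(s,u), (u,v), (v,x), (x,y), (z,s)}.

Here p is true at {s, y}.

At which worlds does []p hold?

{x, y, z}

s: successors {u}; p there: u:F. ✗
u: successors {v}; p there: v:F. ✗
v: successors {x}; p there: x:F. ✗
x: successors {y}; p there: y:T. ✓
y: no successors, so []p holds vacuously. ✓
z: successors {s}; p there: s:T. ✓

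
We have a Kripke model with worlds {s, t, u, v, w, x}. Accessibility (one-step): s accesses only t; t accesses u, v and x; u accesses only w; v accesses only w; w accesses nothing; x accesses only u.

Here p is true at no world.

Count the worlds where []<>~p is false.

2

s: successors {t}; <>~p there: t:T. ✓
t: successors {u, v, x}; <>~p there: u:T, v:T, x:T. ✓
u: successors {w}; <>~p there: w:F. ✗
v: successors {w}; <>~p there: w:F. ✗
w: no successors, so []<>~p holds vacuously. ✓
x: successors {u}; <>~p there: u:T. ✓
Satisfying worlds: {s, t, w, x}.
So []<>~p fails at the other 2 worlds.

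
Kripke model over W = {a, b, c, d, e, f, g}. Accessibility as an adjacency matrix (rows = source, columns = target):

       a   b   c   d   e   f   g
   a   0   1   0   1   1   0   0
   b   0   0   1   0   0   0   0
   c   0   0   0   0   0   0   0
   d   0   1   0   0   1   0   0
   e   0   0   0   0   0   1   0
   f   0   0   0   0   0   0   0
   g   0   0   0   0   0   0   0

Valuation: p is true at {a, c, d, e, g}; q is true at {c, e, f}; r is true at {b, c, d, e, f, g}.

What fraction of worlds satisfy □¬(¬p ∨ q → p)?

a: successors {b, d, e}; ¬(¬p ∨ q → p) there: b:T, d:F, e:F. ✗
b: successors {c}; ¬(¬p ∨ q → p) there: c:F. ✗
c: no successors, so □¬(¬p ∨ q → p) holds vacuously. ✓
d: successors {b, e}; ¬(¬p ∨ q → p) there: b:T, e:F. ✗
e: successors {f}; ¬(¬p ∨ q → p) there: f:T. ✓
f: no successors, so □¬(¬p ∨ q → p) holds vacuously. ✓
g: no successors, so □¬(¬p ∨ q → p) holds vacuously. ✓
That's 4 of 7 worlds, so 4/7.

4/7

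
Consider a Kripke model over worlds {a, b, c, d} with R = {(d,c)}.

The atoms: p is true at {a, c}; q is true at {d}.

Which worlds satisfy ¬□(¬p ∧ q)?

{d}

a: □(¬p ∧ q) is T. ✗
b: □(¬p ∧ q) is T. ✗
c: □(¬p ∧ q) is T. ✗
d: □(¬p ∧ q) is F. ✓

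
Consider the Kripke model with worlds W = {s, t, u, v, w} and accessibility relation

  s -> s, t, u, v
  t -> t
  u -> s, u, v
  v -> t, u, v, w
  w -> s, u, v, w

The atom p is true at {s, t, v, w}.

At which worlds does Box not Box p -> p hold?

{s, t, v, w}

s: Box not Box p is F, p is T. ✓
t: Box not Box p is F, p is T. ✓
u: Box not Box p is T, p is F. ✗
v: Box not Box p is F, p is T. ✓
w: Box not Box p is T, p is T. ✓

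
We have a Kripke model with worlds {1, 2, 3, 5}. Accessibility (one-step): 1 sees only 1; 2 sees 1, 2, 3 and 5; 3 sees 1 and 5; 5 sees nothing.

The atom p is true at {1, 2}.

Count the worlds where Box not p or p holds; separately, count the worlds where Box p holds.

For Box not p or p:
1: Box not p is F, p is T. ✓
2: Box not p is F, p is T. ✓
3: Box not p is F, p is F. ✗
5: Box not p is T, p is F. ✓
— 3 worlds.
For Box p:
1: successors {1}; p there: 1:T. ✓
2: successors {1, 2, 3, 5}; p there: 1:T, 2:T, 3:F, 5:F. ✗
3: successors {1, 5}; p there: 1:T, 5:F. ✗
5: no successors, so Box p holds vacuously. ✓
— 2 worlds.

3 and 2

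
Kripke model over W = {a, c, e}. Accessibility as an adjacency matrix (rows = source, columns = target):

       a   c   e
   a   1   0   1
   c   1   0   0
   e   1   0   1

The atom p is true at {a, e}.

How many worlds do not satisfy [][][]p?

a: successors {a, e}; [][]p there: a:T, e:T. ✓
c: successors {a}; [][]p there: a:T. ✓
e: successors {a, e}; [][]p there: a:T, e:T. ✓
Satisfying worlds: {a, c, e}.
So [][][]p fails at the other 0 worlds.

0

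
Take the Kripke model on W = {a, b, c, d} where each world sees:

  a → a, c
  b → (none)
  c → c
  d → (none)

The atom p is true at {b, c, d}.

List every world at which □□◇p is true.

a: successors {a, c}; □◇p there: a:T, c:T. ✓
b: no successors, so □□◇p holds vacuously. ✓
c: successors {c}; □◇p there: c:T. ✓
d: no successors, so □□◇p holds vacuously. ✓

{a, b, c, d}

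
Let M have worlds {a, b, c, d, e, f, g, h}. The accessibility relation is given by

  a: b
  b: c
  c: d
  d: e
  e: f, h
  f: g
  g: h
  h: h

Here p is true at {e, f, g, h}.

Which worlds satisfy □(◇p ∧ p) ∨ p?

a: □(◇p ∧ p) is F, p is F. ✗
b: □(◇p ∧ p) is F, p is F. ✗
c: □(◇p ∧ p) is F, p is F. ✗
d: □(◇p ∧ p) is T, p is F. ✓
e: □(◇p ∧ p) is T, p is T. ✓
f: □(◇p ∧ p) is T, p is T. ✓
g: □(◇p ∧ p) is T, p is T. ✓
h: □(◇p ∧ p) is T, p is T. ✓

{d, e, f, g, h}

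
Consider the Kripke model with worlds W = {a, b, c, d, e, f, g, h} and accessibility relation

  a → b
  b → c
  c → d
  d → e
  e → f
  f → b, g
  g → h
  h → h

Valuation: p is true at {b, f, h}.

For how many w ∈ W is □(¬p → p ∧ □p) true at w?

4

a: successors {b}; ¬p → p ∧ □p there: b:T. ✓
b: successors {c}; ¬p → p ∧ □p there: c:F. ✗
c: successors {d}; ¬p → p ∧ □p there: d:F. ✗
d: successors {e}; ¬p → p ∧ □p there: e:F. ✗
e: successors {f}; ¬p → p ∧ □p there: f:T. ✓
f: successors {b, g}; ¬p → p ∧ □p there: b:T, g:F. ✗
g: successors {h}; ¬p → p ∧ □p there: h:T. ✓
h: successors {h}; ¬p → p ∧ □p there: h:T. ✓
Satisfying worlds: {a, e, g, h}.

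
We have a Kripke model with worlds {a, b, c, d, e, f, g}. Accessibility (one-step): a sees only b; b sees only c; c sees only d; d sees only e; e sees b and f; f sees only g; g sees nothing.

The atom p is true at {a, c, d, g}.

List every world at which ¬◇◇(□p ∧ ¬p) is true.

a: ◇◇(□p ∧ ¬p) is F. ✓
b: ◇◇(□p ∧ ¬p) is F. ✓
c: ◇◇(□p ∧ ¬p) is F. ✓
d: ◇◇(□p ∧ ¬p) is T. ✗
e: ◇◇(□p ∧ ¬p) is F. ✓
f: ◇◇(□p ∧ ¬p) is F. ✓
g: ◇◇(□p ∧ ¬p) is F. ✓

{a, b, c, e, f, g}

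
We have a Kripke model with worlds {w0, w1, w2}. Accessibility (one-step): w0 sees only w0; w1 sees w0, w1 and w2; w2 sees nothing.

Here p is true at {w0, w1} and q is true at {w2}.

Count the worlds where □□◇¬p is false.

2

w0: successors {w0}; □◇¬p there: w0:F. ✗
w1: successors {w0, w1, w2}; □◇¬p there: w0:F, w1:F, w2:T. ✗
w2: no successors, so □□◇¬p holds vacuously. ✓
Satisfying worlds: {w2}.
So □□◇¬p fails at the other 2 worlds.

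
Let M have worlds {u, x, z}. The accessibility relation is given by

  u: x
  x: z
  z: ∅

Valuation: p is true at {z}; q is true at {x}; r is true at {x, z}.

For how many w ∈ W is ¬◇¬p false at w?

u: ◇¬p is T. ✗
x: ◇¬p is F. ✓
z: ◇¬p is F. ✓
Satisfying worlds: {x, z}.
So ¬◇¬p fails at the other 1 world.

1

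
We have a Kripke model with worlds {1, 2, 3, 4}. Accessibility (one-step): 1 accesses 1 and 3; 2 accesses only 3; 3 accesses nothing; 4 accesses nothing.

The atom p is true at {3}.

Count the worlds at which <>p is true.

1: successors {1, 3}; p there: 1:F, 3:T. ✓
2: successors {3}; p there: 3:T. ✓
3: no successors, so <>p fails. ✗
4: no successors, so <>p fails. ✗
Satisfying worlds: {1, 2}.

2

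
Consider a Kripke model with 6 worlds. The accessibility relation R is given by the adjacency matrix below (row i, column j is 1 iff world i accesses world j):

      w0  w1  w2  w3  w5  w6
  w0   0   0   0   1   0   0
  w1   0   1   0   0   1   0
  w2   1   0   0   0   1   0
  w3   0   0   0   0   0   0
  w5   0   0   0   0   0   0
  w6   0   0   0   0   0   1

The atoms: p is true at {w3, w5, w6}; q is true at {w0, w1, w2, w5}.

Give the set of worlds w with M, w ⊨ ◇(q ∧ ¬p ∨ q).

{w1, w2}

w0: successors {w3}; q ∧ ¬p ∨ q there: w3:F. ✗
w1: successors {w1, w5}; q ∧ ¬p ∨ q there: w1:T, w5:T. ✓
w2: successors {w0, w5}; q ∧ ¬p ∨ q there: w0:T, w5:T. ✓
w3: no successors, so ◇(q ∧ ¬p ∨ q) fails. ✗
w5: no successors, so ◇(q ∧ ¬p ∨ q) fails. ✗
w6: successors {w6}; q ∧ ¬p ∨ q there: w6:F. ✗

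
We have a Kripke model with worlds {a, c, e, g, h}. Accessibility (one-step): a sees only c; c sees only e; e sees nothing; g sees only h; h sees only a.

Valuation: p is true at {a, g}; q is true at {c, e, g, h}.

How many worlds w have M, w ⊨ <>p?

a: successors {c}; p there: c:F. ✗
c: successors {e}; p there: e:F. ✗
e: no successors, so <>p fails. ✗
g: successors {h}; p there: h:F. ✗
h: successors {a}; p there: a:T. ✓
Satisfying worlds: {h}.

1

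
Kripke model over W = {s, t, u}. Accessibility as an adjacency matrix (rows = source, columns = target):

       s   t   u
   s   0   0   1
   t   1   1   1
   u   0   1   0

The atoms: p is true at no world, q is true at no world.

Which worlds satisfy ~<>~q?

s: <>~q is T. ✗
t: <>~q is T. ✗
u: <>~q is T. ✗

∅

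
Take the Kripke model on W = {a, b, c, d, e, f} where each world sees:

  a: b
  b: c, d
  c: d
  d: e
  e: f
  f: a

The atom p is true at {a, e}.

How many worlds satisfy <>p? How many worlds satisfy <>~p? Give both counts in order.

2 and 4

For <>p:
a: successors {b}; p there: b:F. ✗
b: successors {c, d}; p there: c:F, d:F. ✗
c: successors {d}; p there: d:F. ✗
d: successors {e}; p there: e:T. ✓
e: successors {f}; p there: f:F. ✗
f: successors {a}; p there: a:T. ✓
— 2 worlds.
For <>~p:
a: successors {b}; ~p there: b:T. ✓
b: successors {c, d}; ~p there: c:T, d:T. ✓
c: successors {d}; ~p there: d:T. ✓
d: successors {e}; ~p there: e:F. ✗
e: successors {f}; ~p there: f:T. ✓
f: successors {a}; ~p there: a:F. ✗
— 4 worlds.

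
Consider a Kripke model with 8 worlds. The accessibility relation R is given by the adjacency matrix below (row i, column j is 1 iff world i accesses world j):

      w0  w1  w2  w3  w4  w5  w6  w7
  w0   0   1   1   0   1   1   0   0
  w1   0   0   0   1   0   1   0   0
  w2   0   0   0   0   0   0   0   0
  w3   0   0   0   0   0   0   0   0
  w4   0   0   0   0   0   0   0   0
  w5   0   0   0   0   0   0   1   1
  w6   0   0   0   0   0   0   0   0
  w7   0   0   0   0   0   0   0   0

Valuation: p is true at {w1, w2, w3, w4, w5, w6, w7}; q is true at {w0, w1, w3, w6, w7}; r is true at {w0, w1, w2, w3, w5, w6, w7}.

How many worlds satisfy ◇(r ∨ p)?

3

w0: successors {w1, w2, w4, w5}; r ∨ p there: w1:T, w2:T, w4:T, w5:T. ✓
w1: successors {w3, w5}; r ∨ p there: w3:T, w5:T. ✓
w2: no successors, so ◇(r ∨ p) fails. ✗
w3: no successors, so ◇(r ∨ p) fails. ✗
w4: no successors, so ◇(r ∨ p) fails. ✗
w5: successors {w6, w7}; r ∨ p there: w6:T, w7:T. ✓
w6: no successors, so ◇(r ∨ p) fails. ✗
w7: no successors, so ◇(r ∨ p) fails. ✗
Satisfying worlds: {w0, w1, w5}.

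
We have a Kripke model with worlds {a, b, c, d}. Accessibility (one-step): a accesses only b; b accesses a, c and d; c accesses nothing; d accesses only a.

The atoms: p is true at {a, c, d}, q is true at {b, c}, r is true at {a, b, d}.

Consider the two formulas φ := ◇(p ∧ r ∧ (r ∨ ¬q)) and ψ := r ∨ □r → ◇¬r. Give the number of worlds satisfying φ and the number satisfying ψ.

For ◇(p ∧ r ∧ (r ∨ ¬q)):
a: successors {b}; p ∧ r ∧ (r ∨ ¬q) there: b:F. ✗
b: successors {a, c, d}; p ∧ r ∧ (r ∨ ¬q) there: a:T, c:F, d:T. ✓
c: no successors, so ◇(p ∧ r ∧ (r ∨ ¬q)) fails. ✗
d: successors {a}; p ∧ r ∧ (r ∨ ¬q) there: a:T. ✓
— 2 worlds.
For r ∨ □r → ◇¬r:
a: r ∨ □r is T, ◇¬r is F. ✗
b: r ∨ □r is T, ◇¬r is T. ✓
c: r ∨ □r is T, ◇¬r is F. ✗
d: r ∨ □r is T, ◇¬r is F. ✗
— 1 world.

2 and 1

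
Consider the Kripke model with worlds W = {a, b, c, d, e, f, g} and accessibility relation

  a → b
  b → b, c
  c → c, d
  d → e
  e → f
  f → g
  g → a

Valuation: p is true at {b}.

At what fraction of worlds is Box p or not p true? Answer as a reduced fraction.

6/7

a: Box p is T, not p is T. ✓
b: Box p is F, not p is F. ✗
c: Box p is F, not p is T. ✓
d: Box p is F, not p is T. ✓
e: Box p is F, not p is T. ✓
f: Box p is F, not p is T. ✓
g: Box p is F, not p is T. ✓
That's 6 of 7 worlds, so 6/7.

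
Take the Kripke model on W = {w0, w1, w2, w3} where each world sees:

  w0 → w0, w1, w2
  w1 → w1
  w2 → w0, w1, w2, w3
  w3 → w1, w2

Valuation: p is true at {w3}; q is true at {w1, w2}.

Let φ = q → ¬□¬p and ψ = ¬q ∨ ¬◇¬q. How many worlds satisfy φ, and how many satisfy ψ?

3 and 3

For q → ¬□¬p:
w0: q is F, ¬□¬p is F. ✓
w1: q is T, ¬□¬p is F. ✗
w2: q is T, ¬□¬p is T. ✓
w3: q is F, ¬□¬p is F. ✓
— 3 worlds.
For ¬q ∨ ¬◇¬q:
w0: ¬q is T, ¬◇¬q is F. ✓
w1: ¬q is F, ¬◇¬q is T. ✓
w2: ¬q is F, ¬◇¬q is F. ✗
w3: ¬q is T, ¬◇¬q is T. ✓
— 3 worlds.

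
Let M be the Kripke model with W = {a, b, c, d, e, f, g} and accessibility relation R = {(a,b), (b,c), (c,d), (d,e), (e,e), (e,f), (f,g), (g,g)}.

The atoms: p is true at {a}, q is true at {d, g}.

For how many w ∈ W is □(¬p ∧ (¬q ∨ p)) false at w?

3

a: successors {b}; ¬p ∧ (¬q ∨ p) there: b:T. ✓
b: successors {c}; ¬p ∧ (¬q ∨ p) there: c:T. ✓
c: successors {d}; ¬p ∧ (¬q ∨ p) there: d:F. ✗
d: successors {e}; ¬p ∧ (¬q ∨ p) there: e:T. ✓
e: successors {e, f}; ¬p ∧ (¬q ∨ p) there: e:T, f:T. ✓
f: successors {g}; ¬p ∧ (¬q ∨ p) there: g:F. ✗
g: successors {g}; ¬p ∧ (¬q ∨ p) there: g:F. ✗
Satisfying worlds: {a, b, d, e}.
So □(¬p ∧ (¬q ∨ p)) fails at the other 3 worlds.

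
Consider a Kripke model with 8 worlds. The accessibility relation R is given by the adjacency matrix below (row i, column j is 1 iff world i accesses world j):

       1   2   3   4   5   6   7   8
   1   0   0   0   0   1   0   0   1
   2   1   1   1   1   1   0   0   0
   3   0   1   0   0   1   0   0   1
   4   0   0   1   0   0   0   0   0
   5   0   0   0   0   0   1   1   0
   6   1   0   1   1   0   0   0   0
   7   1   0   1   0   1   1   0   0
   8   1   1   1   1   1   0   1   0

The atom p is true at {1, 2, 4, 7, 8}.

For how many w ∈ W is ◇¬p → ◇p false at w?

1

1: ◇¬p is T, ◇p is T. ✓
2: ◇¬p is T, ◇p is T. ✓
3: ◇¬p is T, ◇p is T. ✓
4: ◇¬p is T, ◇p is F. ✗
5: ◇¬p is T, ◇p is T. ✓
6: ◇¬p is T, ◇p is T. ✓
7: ◇¬p is T, ◇p is T. ✓
8: ◇¬p is T, ◇p is T. ✓
Satisfying worlds: {1, 2, 3, 5, 6, 7, 8}.
So ◇¬p → ◇p fails at the other 1 world.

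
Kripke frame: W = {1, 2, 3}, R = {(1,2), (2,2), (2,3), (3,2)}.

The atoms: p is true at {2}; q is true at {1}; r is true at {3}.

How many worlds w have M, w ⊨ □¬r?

2

1: successors {2}; ¬r there: 2:T. ✓
2: successors {2, 3}; ¬r there: 2:T, 3:F. ✗
3: successors {2}; ¬r there: 2:T. ✓
Satisfying worlds: {1, 3}.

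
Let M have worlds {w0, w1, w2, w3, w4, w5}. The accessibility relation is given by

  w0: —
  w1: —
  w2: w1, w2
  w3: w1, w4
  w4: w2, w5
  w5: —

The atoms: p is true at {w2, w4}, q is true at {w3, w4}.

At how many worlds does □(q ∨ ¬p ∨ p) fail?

w0: no successors, so □(q ∨ ¬p ∨ p) holds vacuously. ✓
w1: no successors, so □(q ∨ ¬p ∨ p) holds vacuously. ✓
w2: successors {w1, w2}; q ∨ ¬p ∨ p there: w1:T, w2:T. ✓
w3: successors {w1, w4}; q ∨ ¬p ∨ p there: w1:T, w4:T. ✓
w4: successors {w2, w5}; q ∨ ¬p ∨ p there: w2:T, w5:T. ✓
w5: no successors, so □(q ∨ ¬p ∨ p) holds vacuously. ✓
Satisfying worlds: {w0, w1, w2, w3, w4, w5}.
So □(q ∨ ¬p ∨ p) fails at the other 0 worlds.

0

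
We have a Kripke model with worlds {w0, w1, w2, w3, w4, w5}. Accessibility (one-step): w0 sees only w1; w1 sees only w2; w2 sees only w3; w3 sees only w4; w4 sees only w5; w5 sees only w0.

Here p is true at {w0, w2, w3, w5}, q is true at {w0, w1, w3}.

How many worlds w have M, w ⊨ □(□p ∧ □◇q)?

w0: successors {w1}; □p ∧ □◇q there: w1:T. ✓
w1: successors {w2}; □p ∧ □◇q there: w2:F. ✗
w2: successors {w3}; □p ∧ □◇q there: w3:F. ✗
w3: successors {w4}; □p ∧ □◇q there: w4:T. ✓
w4: successors {w5}; □p ∧ □◇q there: w5:T. ✓
w5: successors {w0}; □p ∧ □◇q there: w0:F. ✗
Satisfying worlds: {w0, w3, w4}.

3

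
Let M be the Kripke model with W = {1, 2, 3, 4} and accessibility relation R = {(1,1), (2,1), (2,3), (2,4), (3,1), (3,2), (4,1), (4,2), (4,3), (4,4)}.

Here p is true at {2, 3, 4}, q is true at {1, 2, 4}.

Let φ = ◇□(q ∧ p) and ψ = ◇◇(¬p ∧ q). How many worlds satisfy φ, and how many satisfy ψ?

0 and 4

For ◇□(q ∧ p):
1: successors {1}; □(q ∧ p) there: 1:F. ✗
2: successors {1, 3, 4}; □(q ∧ p) there: 1:F, 3:F, 4:F. ✗
3: successors {1, 2}; □(q ∧ p) there: 1:F, 2:F. ✗
4: successors {1, 2, 3, 4}; □(q ∧ p) there: 1:F, 2:F, 3:F, 4:F. ✗
— 0 worlds.
For ◇◇(¬p ∧ q):
1: successors {1}; ◇(¬p ∧ q) there: 1:T. ✓
2: successors {1, 3, 4}; ◇(¬p ∧ q) there: 1:T, 3:T, 4:T. ✓
3: successors {1, 2}; ◇(¬p ∧ q) there: 1:T, 2:T. ✓
4: successors {1, 2, 3, 4}; ◇(¬p ∧ q) there: 1:T, 2:T, 3:T, 4:T. ✓
— 4 worlds.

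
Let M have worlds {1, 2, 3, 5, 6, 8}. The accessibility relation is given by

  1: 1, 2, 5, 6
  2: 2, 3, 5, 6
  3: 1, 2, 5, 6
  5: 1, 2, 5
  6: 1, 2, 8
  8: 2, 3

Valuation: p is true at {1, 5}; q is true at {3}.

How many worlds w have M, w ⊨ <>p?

1: successors {1, 2, 5, 6}; p there: 1:T, 2:F, 5:T, 6:F. ✓
2: successors {2, 3, 5, 6}; p there: 2:F, 3:F, 5:T, 6:F. ✓
3: successors {1, 2, 5, 6}; p there: 1:T, 2:F, 5:T, 6:F. ✓
5: successors {1, 2, 5}; p there: 1:T, 2:F, 5:T. ✓
6: successors {1, 2, 8}; p there: 1:T, 2:F, 8:F. ✓
8: successors {2, 3}; p there: 2:F, 3:F. ✗
Satisfying worlds: {1, 2, 3, 5, 6}.

5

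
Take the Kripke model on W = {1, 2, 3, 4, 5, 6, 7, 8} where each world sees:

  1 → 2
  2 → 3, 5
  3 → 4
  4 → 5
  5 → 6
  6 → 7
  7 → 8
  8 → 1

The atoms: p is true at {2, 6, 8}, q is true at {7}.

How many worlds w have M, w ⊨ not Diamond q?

1: Diamond q is F. ✓
2: Diamond q is F. ✓
3: Diamond q is F. ✓
4: Diamond q is F. ✓
5: Diamond q is F. ✓
6: Diamond q is T. ✗
7: Diamond q is F. ✓
8: Diamond q is F. ✓
Satisfying worlds: {1, 2, 3, 4, 5, 7, 8}.

7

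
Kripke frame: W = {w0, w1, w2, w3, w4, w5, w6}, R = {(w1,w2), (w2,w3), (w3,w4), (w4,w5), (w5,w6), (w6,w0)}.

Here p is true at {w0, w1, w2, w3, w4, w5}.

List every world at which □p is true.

{w0, w1, w2, w3, w4, w6}

w0: no successors, so □p holds vacuously. ✓
w1: successors {w2}; p there: w2:T. ✓
w2: successors {w3}; p there: w3:T. ✓
w3: successors {w4}; p there: w4:T. ✓
w4: successors {w5}; p there: w5:T. ✓
w5: successors {w6}; p there: w6:F. ✗
w6: successors {w0}; p there: w0:T. ✓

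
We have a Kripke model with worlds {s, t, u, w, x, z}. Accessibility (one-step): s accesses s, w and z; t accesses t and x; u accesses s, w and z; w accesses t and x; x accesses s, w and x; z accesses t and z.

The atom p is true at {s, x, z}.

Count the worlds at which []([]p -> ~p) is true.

s: successors {s, w, z}; []p -> ~p there: s:T, w:T, z:T. ✓
t: successors {t, x}; []p -> ~p there: t:T, x:T. ✓
u: successors {s, w, z}; []p -> ~p there: s:T, w:T, z:T. ✓
w: successors {t, x}; []p -> ~p there: t:T, x:T. ✓
x: successors {s, w, x}; []p -> ~p there: s:T, w:T, x:T. ✓
z: successors {t, z}; []p -> ~p there: t:T, z:T. ✓
Satisfying worlds: {s, t, u, w, x, z}.

6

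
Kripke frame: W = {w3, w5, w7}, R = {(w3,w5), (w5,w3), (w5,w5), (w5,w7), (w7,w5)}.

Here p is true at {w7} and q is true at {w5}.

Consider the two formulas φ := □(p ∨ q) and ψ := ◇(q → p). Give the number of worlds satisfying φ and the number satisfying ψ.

For □(p ∨ q):
w3: successors {w5}; p ∨ q there: w5:T. ✓
w5: successors {w3, w5, w7}; p ∨ q there: w3:F, w5:T, w7:T. ✗
w7: successors {w5}; p ∨ q there: w5:T. ✓
— 2 worlds.
For ◇(q → p):
w3: successors {w5}; q → p there: w5:F. ✗
w5: successors {w3, w5, w7}; q → p there: w3:T, w5:F, w7:T. ✓
w7: successors {w5}; q → p there: w5:F. ✗
— 1 world.

2 and 1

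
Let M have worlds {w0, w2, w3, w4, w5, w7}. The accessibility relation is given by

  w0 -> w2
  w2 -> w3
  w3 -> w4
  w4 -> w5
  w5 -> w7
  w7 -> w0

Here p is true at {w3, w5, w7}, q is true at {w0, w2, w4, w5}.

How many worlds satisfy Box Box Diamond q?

4

w0: successors {w2}; Box Diamond q there: w2:T. ✓
w2: successors {w3}; Box Diamond q there: w3:T. ✓
w3: successors {w4}; Box Diamond q there: w4:F. ✗
w4: successors {w5}; Box Diamond q there: w5:T. ✓
w5: successors {w7}; Box Diamond q there: w7:T. ✓
w7: successors {w0}; Box Diamond q there: w0:F. ✗
Satisfying worlds: {w0, w2, w4, w5}.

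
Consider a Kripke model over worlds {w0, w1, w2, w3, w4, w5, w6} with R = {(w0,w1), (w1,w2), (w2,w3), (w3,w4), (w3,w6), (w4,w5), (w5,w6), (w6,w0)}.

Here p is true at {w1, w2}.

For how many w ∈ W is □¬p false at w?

w0: successors {w1}; ¬p there: w1:F. ✗
w1: successors {w2}; ¬p there: w2:F. ✗
w2: successors {w3}; ¬p there: w3:T. ✓
w3: successors {w4, w6}; ¬p there: w4:T, w6:T. ✓
w4: successors {w5}; ¬p there: w5:T. ✓
w5: successors {w6}; ¬p there: w6:T. ✓
w6: successors {w0}; ¬p there: w0:T. ✓
Satisfying worlds: {w2, w3, w4, w5, w6}.
So □¬p fails at the other 2 worlds.

2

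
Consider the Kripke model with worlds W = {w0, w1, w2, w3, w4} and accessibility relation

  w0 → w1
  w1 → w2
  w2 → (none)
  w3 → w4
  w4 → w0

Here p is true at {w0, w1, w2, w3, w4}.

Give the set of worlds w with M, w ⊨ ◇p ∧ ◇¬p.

∅

w0: ◇p is T, ◇¬p is F. ✗
w1: ◇p is T, ◇¬p is F. ✗
w2: ◇p is F, ◇¬p is F. ✗
w3: ◇p is T, ◇¬p is F. ✗
w4: ◇p is T, ◇¬p is F. ✗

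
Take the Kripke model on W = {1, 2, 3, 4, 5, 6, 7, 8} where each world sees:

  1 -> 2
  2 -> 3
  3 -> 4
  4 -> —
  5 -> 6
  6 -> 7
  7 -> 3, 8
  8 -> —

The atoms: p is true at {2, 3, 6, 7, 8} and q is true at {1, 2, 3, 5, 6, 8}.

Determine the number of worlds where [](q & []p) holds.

1: successors {2}; q & []p there: 2:T. ✓
2: successors {3}; q & []p there: 3:F. ✗
3: successors {4}; q & []p there: 4:F. ✗
4: no successors, so [](q & []p) holds vacuously. ✓
5: successors {6}; q & []p there: 6:T. ✓
6: successors {7}; q & []p there: 7:F. ✗
7: successors {3, 8}; q & []p there: 3:F, 8:T. ✗
8: no successors, so [](q & []p) holds vacuously. ✓
Satisfying worlds: {1, 4, 5, 8}.

4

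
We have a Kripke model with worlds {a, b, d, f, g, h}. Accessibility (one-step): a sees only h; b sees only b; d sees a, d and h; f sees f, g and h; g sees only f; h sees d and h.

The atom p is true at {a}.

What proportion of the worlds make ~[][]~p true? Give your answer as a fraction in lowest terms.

a: [][]~p is T. ✗
b: [][]~p is T. ✗
d: [][]~p is F. ✓
f: [][]~p is T. ✗
g: [][]~p is T. ✗
h: [][]~p is F. ✓
That's 2 of 6 worlds, so 2/6 = 1/3.

1/3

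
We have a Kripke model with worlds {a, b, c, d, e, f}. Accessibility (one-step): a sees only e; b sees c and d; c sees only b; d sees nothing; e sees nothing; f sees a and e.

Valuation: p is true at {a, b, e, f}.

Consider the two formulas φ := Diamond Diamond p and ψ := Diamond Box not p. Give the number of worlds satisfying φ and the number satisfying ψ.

2 and 4

For Diamond Diamond p:
a: successors {e}; Diamond p there: e:F. ✗
b: successors {c, d}; Diamond p there: c:T, d:F. ✓
c: successors {b}; Diamond p there: b:F. ✗
d: no successors, so Diamond Diamond p fails. ✗
e: no successors, so Diamond Diamond p fails. ✗
f: successors {a, e}; Diamond p there: a:T, e:F. ✓
— 2 worlds.
For Diamond Box not p:
a: successors {e}; Box not p there: e:T. ✓
b: successors {c, d}; Box not p there: c:F, d:T. ✓
c: successors {b}; Box not p there: b:T. ✓
d: no successors, so Diamond Box not p fails. ✗
e: no successors, so Diamond Box not p fails. ✗
f: successors {a, e}; Box not p there: a:F, e:T. ✓
— 4 worlds.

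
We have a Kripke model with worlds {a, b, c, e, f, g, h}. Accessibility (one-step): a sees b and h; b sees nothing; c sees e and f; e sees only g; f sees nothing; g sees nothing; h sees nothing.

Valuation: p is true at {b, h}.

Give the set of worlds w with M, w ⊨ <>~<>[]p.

a: successors {b, h}; ~<>[]p there: b:T, h:T. ✓
b: no successors, so <>~<>[]p fails. ✗
c: successors {e, f}; ~<>[]p there: e:F, f:T. ✓
e: successors {g}; ~<>[]p there: g:T. ✓
f: no successors, so <>~<>[]p fails. ✗
g: no successors, so <>~<>[]p fails. ✗
h: no successors, so <>~<>[]p fails. ✗

{a, c, e}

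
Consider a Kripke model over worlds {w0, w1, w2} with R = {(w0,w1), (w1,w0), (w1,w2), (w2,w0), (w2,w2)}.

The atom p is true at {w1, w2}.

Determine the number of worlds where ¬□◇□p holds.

2

w0: □◇□p is T. ✗
w1: □◇□p is F. ✓
w2: □◇□p is F. ✓
Satisfying worlds: {w1, w2}.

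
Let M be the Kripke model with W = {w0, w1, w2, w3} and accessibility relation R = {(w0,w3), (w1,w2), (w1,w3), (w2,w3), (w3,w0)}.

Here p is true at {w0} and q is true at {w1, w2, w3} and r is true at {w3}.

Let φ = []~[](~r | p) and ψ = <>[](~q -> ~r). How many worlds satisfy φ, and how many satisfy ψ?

1 and 4

For []~[](~r | p):
w0: successors {w3}; ~[](~r | p) there: w3:F. ✗
w1: successors {w2, w3}; ~[](~r | p) there: w2:T, w3:F. ✗
w2: successors {w3}; ~[](~r | p) there: w3:F. ✗
w3: successors {w0}; ~[](~r | p) there: w0:T. ✓
— 1 world.
For <>[](~q -> ~r):
w0: successors {w3}; [](~q -> ~r) there: w3:T. ✓
w1: successors {w2, w3}; [](~q -> ~r) there: w2:T, w3:T. ✓
w2: successors {w3}; [](~q -> ~r) there: w3:T. ✓
w3: successors {w0}; [](~q -> ~r) there: w0:T. ✓
— 4 worlds.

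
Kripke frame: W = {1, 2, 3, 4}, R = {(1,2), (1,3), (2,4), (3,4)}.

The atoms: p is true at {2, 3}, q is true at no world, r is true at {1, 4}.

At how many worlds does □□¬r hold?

1: successors {2, 3}; □¬r there: 2:F, 3:F. ✗
2: successors {4}; □¬r there: 4:T. ✓
3: successors {4}; □¬r there: 4:T. ✓
4: no successors, so □□¬r holds vacuously. ✓
Satisfying worlds: {2, 3, 4}.

3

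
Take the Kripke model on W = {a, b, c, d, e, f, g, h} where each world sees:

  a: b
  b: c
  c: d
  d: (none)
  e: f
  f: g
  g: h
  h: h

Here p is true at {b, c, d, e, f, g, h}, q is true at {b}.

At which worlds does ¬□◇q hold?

a: □◇q is F. ✓
b: □◇q is F. ✓
c: □◇q is F. ✓
d: □◇q is T. ✗
e: □◇q is F. ✓
f: □◇q is F. ✓
g: □◇q is F. ✓
h: □◇q is F. ✓

{a, b, c, e, f, g, h}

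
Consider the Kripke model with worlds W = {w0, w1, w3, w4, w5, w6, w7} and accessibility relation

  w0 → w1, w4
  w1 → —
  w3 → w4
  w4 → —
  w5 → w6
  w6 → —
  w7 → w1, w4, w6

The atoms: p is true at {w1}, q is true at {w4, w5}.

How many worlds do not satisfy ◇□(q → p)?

w0: successors {w1, w4}; □(q → p) there: w1:T, w4:T. ✓
w1: no successors, so ◇□(q → p) fails. ✗
w3: successors {w4}; □(q → p) there: w4:T. ✓
w4: no successors, so ◇□(q → p) fails. ✗
w5: successors {w6}; □(q → p) there: w6:T. ✓
w6: no successors, so ◇□(q → p) fails. ✗
w7: successors {w1, w4, w6}; □(q → p) there: w1:T, w4:T, w6:T. ✓
Satisfying worlds: {w0, w3, w5, w7}.
So ◇□(q → p) fails at the other 3 worlds.

3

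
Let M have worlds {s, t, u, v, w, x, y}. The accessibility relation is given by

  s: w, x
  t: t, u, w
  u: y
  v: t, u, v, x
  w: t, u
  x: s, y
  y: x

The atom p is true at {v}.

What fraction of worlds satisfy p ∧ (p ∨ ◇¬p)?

s: p is F, p ∨ ◇¬p is T. ✗
t: p is F, p ∨ ◇¬p is T. ✗
u: p is F, p ∨ ◇¬p is T. ✗
v: p is T, p ∨ ◇¬p is T. ✓
w: p is F, p ∨ ◇¬p is T. ✗
x: p is F, p ∨ ◇¬p is T. ✗
y: p is F, p ∨ ◇¬p is T. ✗
That's 1 of 7 worlds, so 1/7.

1/7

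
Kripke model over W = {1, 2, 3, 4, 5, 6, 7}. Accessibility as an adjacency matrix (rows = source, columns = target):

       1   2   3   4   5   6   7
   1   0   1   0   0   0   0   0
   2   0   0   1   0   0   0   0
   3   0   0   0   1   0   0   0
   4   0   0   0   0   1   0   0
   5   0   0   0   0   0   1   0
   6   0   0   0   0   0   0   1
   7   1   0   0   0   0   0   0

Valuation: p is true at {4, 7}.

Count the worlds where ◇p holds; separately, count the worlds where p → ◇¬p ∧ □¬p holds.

For ◇p:
1: successors {2}; p there: 2:F. ✗
2: successors {3}; p there: 3:F. ✗
3: successors {4}; p there: 4:T. ✓
4: successors {5}; p there: 5:F. ✗
5: successors {6}; p there: 6:F. ✗
6: successors {7}; p there: 7:T. ✓
7: successors {1}; p there: 1:F. ✗
— 2 worlds.
For p → ◇¬p ∧ □¬p:
1: p is F, ◇¬p ∧ □¬p is T. ✓
2: p is F, ◇¬p ∧ □¬p is T. ✓
3: p is F, ◇¬p ∧ □¬p is F. ✓
4: p is T, ◇¬p ∧ □¬p is T. ✓
5: p is F, ◇¬p ∧ □¬p is T. ✓
6: p is F, ◇¬p ∧ □¬p is F. ✓
7: p is T, ◇¬p ∧ □¬p is T. ✓
— 7 worlds.

2 and 7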